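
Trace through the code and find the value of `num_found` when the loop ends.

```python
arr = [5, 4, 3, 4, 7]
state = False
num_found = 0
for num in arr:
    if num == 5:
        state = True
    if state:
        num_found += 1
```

Let's trace through this code step by step.

Initialize: arr = [5, 4, 3, 4, 7]
Initialize: state = False
Initialize: num_found = 0
Entering loop: for num in arr:
After iteration 1: num = 5, state = True, num_found = 1
After iteration 2: num = 4, state = True, num_found = 2
After iteration 3: num = 3, state = True, num_found = 3
After iteration 4: num = 4, state = True, num_found = 4
After iteration 5: num = 7, state = True, num_found = 5
Loop ends.

Final answer: 5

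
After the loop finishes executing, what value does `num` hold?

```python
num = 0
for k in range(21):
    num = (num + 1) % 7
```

Let's trace through this code step by step.

Initialize: num = 0
Entering loop: for k in range(21):
After iteration 1: k = 0, num = 1
After iteration 2: k = 1, num = 2
After iteration 3: k = 2, num = 3
After iteration 4: k = 3, num = 4
After iteration 5: k = 4, num = 5
After iteration 6: k = 5, num = 6
After iteration 7: k = 6, num = 0
After iteration 8: k = 7, num = 1
After iteration 9: k = 8, num = 2
After iteration 10: k = 9, num = 3
After iteration 11: k = 10, num = 4
After iteration 12: k = 11, num = 5
After iteration 13: k = 12, num = 6
After iteration 14: k = 13, num = 0
After iteration 15: k = 14, num = 1
After iteration 16: k = 15, num = 2
After iteration 17: k = 16, num = 3
After iteration 18: k = 17, num = 4
After iteration 19: k = 18, num = 5
After iteration 20: k = 19, num = 6
After iteration 21: k = 20, num = 0
Loop ends.

Final answer: 0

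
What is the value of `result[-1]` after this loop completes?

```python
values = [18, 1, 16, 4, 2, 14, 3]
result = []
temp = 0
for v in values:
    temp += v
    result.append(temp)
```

Let's trace through this code step by step.

Initialize: values = [18, 1, 16, 4, 2, 14, 3]
Initialize: result = []
Initialize: temp = 0
Entering loop: for v in values:
After iteration 1: v = 18, result = [18], temp = 18
After iteration 2: v = 1, result = [18, 19], temp = 19
After iteration 3: v = 16, result = [18, 19, 35], temp = 35
After iteration 4: v = 4, result = [18, 19, 35, 39], temp = 39
After iteration 5: v = 2, result = [18, 19, 35, 39, 41], temp = 41
After iteration 6: v = 14, result = [18, 19, 35, 39, 41, 55], temp = 55
After iteration 7: v = 3, result = [18, 19, 35, 39, 41, 55, 58], temp = 58
Loop ends.
result[-1] = 58

Final answer: 58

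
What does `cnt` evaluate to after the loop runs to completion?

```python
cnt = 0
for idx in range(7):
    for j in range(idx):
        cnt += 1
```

Let's trace through this code step by step.

Initialize: cnt = 0
Entering loop: for idx in range(7):
After iteration 1: idx = 0, cnt = 0
After iteration 2: idx = 1, cnt = 1, j = 0
After iteration 3: idx = 2, cnt = 3, j = 1
After iteration 4: idx = 3, cnt = 6, j = 2
After iteration 5: idx = 4, cnt = 10, j = 3
After iteration 6: idx = 5, cnt = 15, j = 4
After iteration 7: idx = 6, cnt = 21, j = 5
Loop ends.

Final answer: 21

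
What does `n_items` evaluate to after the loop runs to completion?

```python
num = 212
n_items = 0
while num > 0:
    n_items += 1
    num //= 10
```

Let's trace through this code step by step.

Initialize: num = 212
Initialize: n_items = 0
Entering loop: while num > 0:
After iteration 1: num = 21, n_items = 1
After iteration 2: num = 2, n_items = 2
After iteration 3: num = 0, n_items = 3
Loop ends.

Final answer: 3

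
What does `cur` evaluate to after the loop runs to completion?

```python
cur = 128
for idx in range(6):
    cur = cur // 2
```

Let's trace through this code step by step.

Initialize: cur = 128
Entering loop: for idx in range(6):
After iteration 1: idx = 0, cur = 64
After iteration 2: idx = 1, cur = 32
After iteration 3: idx = 2, cur = 16
After iteration 4: idx = 3, cur = 8
After iteration 5: idx = 4, cur = 4
After iteration 6: idx = 5, cur = 2
Loop ends.

Final answer: 2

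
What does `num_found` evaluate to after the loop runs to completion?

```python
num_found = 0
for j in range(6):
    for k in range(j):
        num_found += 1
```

Let's trace through this code step by step.

Initialize: num_found = 0
Entering loop: for j in range(6):
After iteration 1: j = 0, num_found = 0
After iteration 2: j = 1, num_found = 1, k = 0
After iteration 3: j = 2, num_found = 3, k = 1
After iteration 4: j = 3, num_found = 6, k = 2
After iteration 5: j = 4, num_found = 10, k = 3
After iteration 6: j = 5, num_found = 15, k = 4
Loop ends.

Final answer: 15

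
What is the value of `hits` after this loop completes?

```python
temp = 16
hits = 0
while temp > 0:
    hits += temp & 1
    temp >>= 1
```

Let's trace through this code step by step.

Initialize: temp = 16
Initialize: hits = 0
Entering loop: while temp > 0:
After iteration 1: temp = 8, hits = 0
After iteration 2: temp = 4, hits = 0
After iteration 3: temp = 2, hits = 0
After iteration 4: temp = 1, hits = 0
After iteration 5: temp = 0, hits = 1
Loop ends.

Final answer: 1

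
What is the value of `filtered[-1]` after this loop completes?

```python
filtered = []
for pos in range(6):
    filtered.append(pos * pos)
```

Let's trace through this code step by step.

Initialize: filtered = []
Entering loop: for pos in range(6):
After iteration 1: pos = 0, filtered = [0]
After iteration 2: pos = 1, filtered = [0, 1]
After iteration 3: pos = 2, filtered = [0, 1, 4]
After iteration 4: pos = 3, filtered = [0, 1, 4, 9]
After iteration 5: pos = 4, filtered = [0, 1, 4, 9, 16]
After iteration 6: pos = 5, filtered = [0, 1, 4, 9, 16, 25]
Loop ends.
filtered[-1] = 25

Final answer: 25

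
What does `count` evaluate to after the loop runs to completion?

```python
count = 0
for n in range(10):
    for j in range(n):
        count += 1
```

Let's trace through this code step by step.

Initialize: count = 0
Entering loop: for n in range(10):
After iteration 1: n = 0, count = 0
After iteration 2: n = 1, count = 1, j = 0
After iteration 3: n = 2, count = 3, j = 1
After iteration 4: n = 3, count = 6, j = 2
After iteration 5: n = 4, count = 10, j = 3
After iteration 6: n = 5, count = 15, j = 4
After iteration 7: n = 6, count = 21, j = 5
After iteration 8: n = 7, count = 28, j = 6
After iteration 9: n = 8, count = 36, j = 7
After iteration 10: n = 9, count = 45, j = 8
Loop ends.

Final answer: 45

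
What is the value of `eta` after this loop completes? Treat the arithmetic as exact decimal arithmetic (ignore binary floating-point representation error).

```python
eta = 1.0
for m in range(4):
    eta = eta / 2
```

Let's trace through this code step by step.

Initialize: eta = 1.0
Entering loop: for m in range(4):
After iteration 1: m = 0, eta = 0.5
After iteration 2: m = 1, eta = 0.25
After iteration 3: m = 2, eta = 0.125
After iteration 4: m = 3, eta = 0.0625
Loop ends.

Final answer: 0.0625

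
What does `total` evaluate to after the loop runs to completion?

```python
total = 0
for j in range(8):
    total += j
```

Let's trace through this code step by step.

Initialize: total = 0
Entering loop: for j in range(8):
After iteration 1: j = 0, total = 0
After iteration 2: j = 1, total = 1
After iteration 3: j = 2, total = 3
After iteration 4: j = 3, total = 6
After iteration 5: j = 4, total = 10
After iteration 6: j = 5, total = 15
After iteration 7: j = 6, total = 21
After iteration 8: j = 7, total = 28
Loop ends.

Final answer: 28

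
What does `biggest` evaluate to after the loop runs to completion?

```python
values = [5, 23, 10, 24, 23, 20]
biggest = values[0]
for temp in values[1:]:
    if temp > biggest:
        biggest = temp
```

Let's trace through this code step by step.

Initialize: values = [5, 23, 10, 24, 23, 20]
Initialize: biggest = 5
Entering loop: for temp in values[1:]:
After iteration 1: temp = 23, biggest = 23
After iteration 2: temp = 10, biggest = 23
After iteration 3: temp = 24, biggest = 24
After iteration 4: temp = 23, biggest = 24
After iteration 5: temp = 20, biggest = 24
Loop ends.

Final answer: 24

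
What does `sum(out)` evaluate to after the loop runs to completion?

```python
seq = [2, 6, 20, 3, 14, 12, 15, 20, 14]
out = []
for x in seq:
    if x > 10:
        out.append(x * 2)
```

Let's trace through this code step by step.

Initialize: seq = [2, 6, 20, 3, 14, 12, 15, 20, 14]
Initialize: out = []
Entering loop: for x in seq:
After iteration 1: x = 2, out = []
After iteration 2: x = 6, out = []
After iteration 3: x = 20, out = [40]
After iteration 4: x = 3, out = [40]
After iteration 5: x = 14, out = [40, 28]
After iteration 6: x = 12, out = [40, 28, 24]
After iteration 7: x = 15, out = [40, 28, 24, 30]
After iteration 8: x = 20, out = [40, 28, 24, 30, 40]
After iteration 9: x = 14, out = [40, 28, 24, 30, 40, 28]
Loop ends.
sum(out) = 190

Final answer: 190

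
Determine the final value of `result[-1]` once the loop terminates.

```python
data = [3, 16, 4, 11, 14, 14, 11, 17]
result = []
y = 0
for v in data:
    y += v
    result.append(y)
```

Let's trace through this code step by step.

Initialize: data = [3, 16, 4, 11, 14, 14, 11, 17]
Initialize: result = []
Initialize: y = 0
Entering loop: for v in data:
After iteration 1: v = 3, result = [3], y = 3
After iteration 2: v = 16, result = [3, 19], y = 19
After iteration 3: v = 4, result = [3, 19, 23], y = 23
After iteration 4: v = 11, result = [3, 19, 23, 34], y = 34
After iteration 5: v = 14, result = [3, 19, 23, 34, 48], y = 48
After iteration 6: v = 14, result = [3, 19, 23, 34, 48, 62], y = 62
After iteration 7: v = 11, result = [3, 19, 23, 34, 48, 62, 73], y = 73
After iteration 8: v = 17, result = [3, 19, 23, 34, 48, 62, 73, 90], y = 90
Loop ends.
result[-1] = 90

Final answer: 90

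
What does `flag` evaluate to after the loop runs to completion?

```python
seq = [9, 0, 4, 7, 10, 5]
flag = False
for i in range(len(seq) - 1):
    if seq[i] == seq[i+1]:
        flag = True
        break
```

Let's trace through this code step by step.

Initialize: seq = [9, 0, 4, 7, 10, 5]
Initialize: flag = False
Entering loop: for i in range(len(seq) - 1):
After iteration 1: i = 0, flag = False
After iteration 2: i = 1, flag = False
After iteration 3: i = 2, flag = False
After iteration 4: i = 3, flag = False
After iteration 5: i = 4, flag = False
Loop ends.

Final answer: False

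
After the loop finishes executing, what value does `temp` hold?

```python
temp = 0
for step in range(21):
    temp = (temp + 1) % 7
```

Let's trace through this code step by step.

Initialize: temp = 0
Entering loop: for step in range(21):
After iteration 1: step = 0, temp = 1
After iteration 2: step = 1, temp = 2
After iteration 3: step = 2, temp = 3
After iteration 4: step = 3, temp = 4
After iteration 5: step = 4, temp = 5
After iteration 6: step = 5, temp = 6
After iteration 7: step = 6, temp = 0
After iteration 8: step = 7, temp = 1
After iteration 9: step = 8, temp = 2
After iteration 10: step = 9, temp = 3
After iteration 11: step = 10, temp = 4
After iteration 12: step = 11, temp = 5
After iteration 13: step = 12, temp = 6
After iteration 14: step = 13, temp = 0
After iteration 15: step = 14, temp = 1
After iteration 16: step = 15, temp = 2
After iteration 17: step = 16, temp = 3
After iteration 18: step = 17, temp = 4
After iteration 19: step = 18, temp = 5
After iteration 20: step = 19, temp = 6
After iteration 21: step = 20, temp = 0
Loop ends.

Final answer: 0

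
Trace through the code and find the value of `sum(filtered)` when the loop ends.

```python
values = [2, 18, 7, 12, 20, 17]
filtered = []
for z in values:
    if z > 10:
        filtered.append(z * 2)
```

Let's trace through this code step by step.

Initialize: values = [2, 18, 7, 12, 20, 17]
Initialize: filtered = []
Entering loop: for z in values:
After iteration 1: z = 2, filtered = []
After iteration 2: z = 18, filtered = [36]
After iteration 3: z = 7, filtered = [36]
After iteration 4: z = 12, filtered = [36, 24]
After iteration 5: z = 20, filtered = [36, 24, 40]
After iteration 6: z = 17, filtered = [36, 24, 40, 34]
Loop ends.
sum(filtered) = 134

Final answer: 134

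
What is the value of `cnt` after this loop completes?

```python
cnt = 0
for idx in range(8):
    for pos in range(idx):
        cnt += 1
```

Let's trace through this code step by step.

Initialize: cnt = 0
Entering loop: for idx in range(8):
After iteration 1: idx = 0, cnt = 0
After iteration 2: idx = 1, cnt = 1, pos = 0
After iteration 3: idx = 2, cnt = 3, pos = 1
After iteration 4: idx = 3, cnt = 6, pos = 2
After iteration 5: idx = 4, cnt = 10, pos = 3
After iteration 6: idx = 5, cnt = 15, pos = 4
After iteration 7: idx = 6, cnt = 21, pos = 5
After iteration 8: idx = 7, cnt = 28, pos = 6
Loop ends.

Final answer: 28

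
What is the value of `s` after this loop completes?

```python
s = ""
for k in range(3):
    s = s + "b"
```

Let's trace through this code step by step.

Initialize: s = ''
Entering loop: for k in range(3):
After iteration 1: k = 0, s = 'b'
After iteration 2: k = 1, s = 'bb'
After iteration 3: k = 2, s = 'bbb'
Loop ends.

Final answer: 'bbb'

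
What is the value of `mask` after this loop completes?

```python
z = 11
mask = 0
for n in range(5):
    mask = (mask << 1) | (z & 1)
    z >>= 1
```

Let's trace through this code step by step.

Initialize: z = 11
Initialize: mask = 0
Entering loop: for n in range(5):
After iteration 1: n = 0, z = 5, mask = 1
After iteration 2: n = 1, z = 2, mask = 3
After iteration 3: n = 2, z = 1, mask = 6
After iteration 4: n = 3, z = 0, mask = 13
After iteration 5: n = 4, z = 0, mask = 26
Loop ends.

Final answer: 26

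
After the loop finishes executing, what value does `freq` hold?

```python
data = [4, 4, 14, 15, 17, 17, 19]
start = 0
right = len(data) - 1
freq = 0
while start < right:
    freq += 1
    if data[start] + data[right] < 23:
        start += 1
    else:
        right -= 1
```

Let's trace through this code step by step.

Initialize: data = [4, 4, 14, 15, 17, 17, 19]
Initialize: start = 0
Initialize: right = 6
Initialize: freq = 0
Entering loop: while start < right:
After iteration 1: start = 0, right = 5, freq = 1
After iteration 2: start = 1, right = 5, freq = 2
After iteration 3: start = 2, right = 5, freq = 3
After iteration 4: start = 2, right = 4, freq = 4
After iteration 5: start = 2, right = 3, freq = 5
After iteration 6: start = 2, right = 2, freq = 6
Loop ends.

Final answer: 6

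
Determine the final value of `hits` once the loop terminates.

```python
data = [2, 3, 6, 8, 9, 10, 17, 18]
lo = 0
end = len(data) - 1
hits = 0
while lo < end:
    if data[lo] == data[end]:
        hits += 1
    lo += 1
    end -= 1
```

Let's trace through this code step by step.

Initialize: data = [2, 3, 6, 8, 9, 10, 17, 18]
Initialize: lo = 0
Initialize: end = 7
Initialize: hits = 0
Entering loop: while lo < end:
After iteration 1: lo = 1, end = 6, hits = 0
After iteration 2: lo = 2, end = 5, hits = 0
After iteration 3: lo = 3, end = 4, hits = 0
After iteration 4: lo = 4, end = 3, hits = 0
Loop ends.

Final answer: 0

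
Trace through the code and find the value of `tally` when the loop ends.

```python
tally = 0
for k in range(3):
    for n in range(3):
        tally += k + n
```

Let's trace through this code step by step.

Initialize: tally = 0
Entering loop: for k in range(3):
After iteration 1: k = 0, tally = 3
After iteration 2: k = 1, tally = 9
After iteration 3: k = 2, tally = 18
Loop ends.

Final answer: 18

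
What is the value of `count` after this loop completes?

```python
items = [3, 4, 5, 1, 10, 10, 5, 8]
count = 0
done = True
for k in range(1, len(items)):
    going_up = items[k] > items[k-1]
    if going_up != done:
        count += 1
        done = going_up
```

Let's trace through this code step by step.

Initialize: items = [3, 4, 5, 1, 10, 10, 5, 8]
Initialize: count = 0
Initialize: done = True
Entering loop: for k in range(1, len(items)):
After iteration 1: k = 1, count = 0, done = True, going_up = True
After iteration 2: k = 2, count = 0, done = True, going_up = True
After iteration 3: k = 3, count = 1, done = False, going_up = False
After iteration 4: k = 4, count = 2, done = True, going_up = True
After iteration 5: k = 5, count = 3, done = False, going_up = False
After iteration 6: k = 6, count = 3, done = False, going_up = False
After iteration 7: k = 7, count = 4, done = True, going_up = True
Loop ends.

Final answer: 4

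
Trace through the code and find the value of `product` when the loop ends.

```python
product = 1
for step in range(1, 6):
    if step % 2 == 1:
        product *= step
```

Let's trace through this code step by step.

Initialize: product = 1
Entering loop: for step in range(1, 6):
After iteration 1: step = 1, product = 1
After iteration 2: step = 2, product = 1
After iteration 3: step = 3, product = 3
After iteration 4: step = 4, product = 3
After iteration 5: step = 5, product = 15
Loop ends.

Final answer: 15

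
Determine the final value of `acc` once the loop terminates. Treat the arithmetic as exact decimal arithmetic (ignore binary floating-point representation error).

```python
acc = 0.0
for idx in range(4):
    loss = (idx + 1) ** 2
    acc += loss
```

Let's trace through this code step by step.

Initialize: acc = 0.0
Entering loop: for idx in range(4):
After iteration 1: idx = 0, acc = 1.0, loss = 1
After iteration 2: idx = 1, acc = 5.0, loss = 4
After iteration 3: idx = 2, acc = 14.0, loss = 9
After iteration 4: idx = 3, acc = 30.0, loss = 16
Loop ends.

Final answer: 30.0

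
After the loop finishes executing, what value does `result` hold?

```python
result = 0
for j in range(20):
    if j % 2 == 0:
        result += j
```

Let's trace through this code step by step.

Initialize: result = 0
Entering loop: for j in range(20):
After iteration 1: j = 0, result = 0
After iteration 2: j = 1, result = 0
After iteration 3: j = 2, result = 2
After iteration 4: j = 3, result = 2
After iteration 5: j = 4, result = 6
After iteration 6: j = 5, result = 6
After iteration 7: j = 6, result = 12
After iteration 8: j = 7, result = 12
After iteration 9: j = 8, result = 20
After iteration 10: j = 9, result = 20
After iteration 11: j = 10, result = 30
After iteration 12: j = 11, result = 30
After iteration 13: j = 12, result = 42
After iteration 14: j = 13, result = 42
After iteration 15: j = 14, result = 56
After iteration 16: j = 15, result = 56
After iteration 17: j = 16, result = 72
After iteration 18: j = 17, result = 72
After iteration 19: j = 18, result = 90
After iteration 20: j = 19, result = 90
Loop ends.

Final answer: 90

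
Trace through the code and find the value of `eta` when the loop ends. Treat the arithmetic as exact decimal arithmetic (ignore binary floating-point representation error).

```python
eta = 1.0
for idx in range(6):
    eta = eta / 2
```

Let's trace through this code step by step.

Initialize: eta = 1.0
Entering loop: for idx in range(6):
After iteration 1: idx = 0, eta = 0.5
After iteration 2: idx = 1, eta = 0.25
After iteration 3: idx = 2, eta = 0.125
After iteration 4: idx = 3, eta = 0.0625
After iteration 5: idx = 4, eta = 0.03125
After iteration 6: idx = 5, eta = 0.015625
Loop ends.

Final answer: 0.015625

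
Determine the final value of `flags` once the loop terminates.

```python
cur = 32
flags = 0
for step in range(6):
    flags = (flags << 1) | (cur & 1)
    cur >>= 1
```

Let's trace through this code step by step.

Initialize: cur = 32
Initialize: flags = 0
Entering loop: for step in range(6):
After iteration 1: step = 0, cur = 16, flags = 0
After iteration 2: step = 1, cur = 8, flags = 0
After iteration 3: step = 2, cur = 4, flags = 0
After iteration 4: step = 3, cur = 2, flags = 0
After iteration 5: step = 4, cur = 1, flags = 0
After iteration 6: step = 5, cur = 0, flags = 1
Loop ends.

Final answer: 1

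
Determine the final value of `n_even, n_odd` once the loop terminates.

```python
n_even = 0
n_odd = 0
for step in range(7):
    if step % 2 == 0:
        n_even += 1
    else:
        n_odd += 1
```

Let's trace through this code step by step.

Initialize: n_even = 0
Initialize: n_odd = 0
Entering loop: for step in range(7):
After iteration 1: step = 0, n_even = 1, n_odd = 0
After iteration 2: step = 1, n_even = 1, n_odd = 1
After iteration 3: step = 2, n_even = 2, n_odd = 1
After iteration 4: step = 3, n_even = 2, n_odd = 2
After iteration 5: step = 4, n_even = 3, n_odd = 2
After iteration 6: step = 5, n_even = 3, n_odd = 3
After iteration 7: step = 6, n_even = 4, n_odd = 3
Loop ends.

Final answer: 4, 3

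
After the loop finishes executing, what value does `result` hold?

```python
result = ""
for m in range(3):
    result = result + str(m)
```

Let's trace through this code step by step.

Initialize: result = ''
Entering loop: for m in range(3):
After iteration 1: m = 0, result = '0'
After iteration 2: m = 1, result = '01'
After iteration 3: m = 2, result = '012'
Loop ends.

Final answer: '012'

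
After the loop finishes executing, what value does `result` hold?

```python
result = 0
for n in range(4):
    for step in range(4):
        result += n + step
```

Let's trace through this code step by step.

Initialize: result = 0
Entering loop: for n in range(4):
After iteration 1: n = 0, result = 6
After iteration 2: n = 1, result = 16
After iteration 3: n = 2, result = 30
After iteration 4: n = 3, result = 48
Loop ends.

Final answer: 48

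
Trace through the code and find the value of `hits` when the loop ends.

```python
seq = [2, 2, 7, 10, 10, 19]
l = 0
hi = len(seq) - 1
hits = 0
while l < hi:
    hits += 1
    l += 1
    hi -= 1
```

Let's trace through this code step by step.

Initialize: seq = [2, 2, 7, 10, 10, 19]
Initialize: l = 0
Initialize: hi = 5
Initialize: hits = 0
Entering loop: while l < hi:
After iteration 1: l = 1, hi = 4, hits = 1
After iteration 2: l = 2, hi = 3, hits = 2
After iteration 3: l = 3, hi = 2, hits = 3
Loop ends.

Final answer: 3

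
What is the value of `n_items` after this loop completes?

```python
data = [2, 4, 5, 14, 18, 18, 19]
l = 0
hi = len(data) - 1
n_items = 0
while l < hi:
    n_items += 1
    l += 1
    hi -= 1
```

Let's trace through this code step by step.

Initialize: data = [2, 4, 5, 14, 18, 18, 19]
Initialize: l = 0
Initialize: hi = 6
Initialize: n_items = 0
Entering loop: while l < hi:
After iteration 1: l = 1, hi = 5, n_items = 1
After iteration 2: l = 2, hi = 4, n_items = 2
After iteration 3: l = 3, hi = 3, n_items = 3
Loop ends.

Final answer: 3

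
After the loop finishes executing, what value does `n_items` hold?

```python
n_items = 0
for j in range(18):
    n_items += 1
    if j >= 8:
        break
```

Let's trace through this code step by step.

Initialize: n_items = 0
Entering loop: for j in range(18):
After iteration 1: j = 0, n_items = 1
After iteration 2: j = 1, n_items = 2
After iteration 3: j = 2, n_items = 3
After iteration 4: j = 3, n_items = 4
After iteration 5: j = 4, n_items = 5
After iteration 6: j = 5, n_items = 6
After iteration 7: j = 6, n_items = 7
After iteration 8: j = 7, n_items = 8
After iteration 9: j = 8, n_items = 9
Loop ends.

Final answer: 9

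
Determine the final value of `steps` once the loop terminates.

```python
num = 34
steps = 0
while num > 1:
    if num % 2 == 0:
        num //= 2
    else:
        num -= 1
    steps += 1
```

Let's trace through this code step by step.

Initialize: num = 34
Initialize: steps = 0
Entering loop: while num > 1:
After iteration 1: num = 17, steps = 1
After iteration 2: num = 16, steps = 2
After iteration 3: num = 8, steps = 3
After iteration 4: num = 4, steps = 4
After iteration 5: num = 2, steps = 5
After iteration 6: num = 1, steps = 6
Loop ends.

Final answer: 6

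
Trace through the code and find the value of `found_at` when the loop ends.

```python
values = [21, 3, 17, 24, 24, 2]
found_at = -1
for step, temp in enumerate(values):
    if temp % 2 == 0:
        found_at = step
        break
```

Let's trace through this code step by step.

Initialize: values = [21, 3, 17, 24, 24, 2]
Initialize: found_at = -1
Entering loop: for step, temp in enumerate(values):
After iteration 1: step = 0, temp = 21, found_at = -1
After iteration 2: step = 1, temp = 3, found_at = -1
After iteration 3: step = 2, temp = 17, found_at = -1
After iteration 4: step = 3, temp = 24, found_at = 3
Loop ends.

Final answer: 3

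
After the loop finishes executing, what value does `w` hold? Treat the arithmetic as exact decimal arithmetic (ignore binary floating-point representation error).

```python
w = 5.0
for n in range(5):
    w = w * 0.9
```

Let's trace through this code step by step.

Initialize: w = 5.0
Entering loop: for n in range(5):
After iteration 1: n = 0, w = 4.5
After iteration 2: n = 1, w = 4.05
After iteration 3: n = 2, w = 3.645
After iteration 4: n = 3, w = 3.2805
After iteration 5: n = 4, w = 2.95245
Loop ends.

Final answer: 2.95245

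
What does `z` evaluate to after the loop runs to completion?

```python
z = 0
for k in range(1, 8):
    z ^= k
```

Let's trace through this code step by step.

Initialize: z = 0
Entering loop: for k in range(1, 8):
After iteration 1: k = 1, z = 1
After iteration 2: k = 2, z = 3
After iteration 3: k = 3, z = 0
After iteration 4: k = 4, z = 4
After iteration 5: k = 5, z = 1
After iteration 6: k = 6, z = 7
After iteration 7: k = 7, z = 0
Loop ends.

Final answer: 0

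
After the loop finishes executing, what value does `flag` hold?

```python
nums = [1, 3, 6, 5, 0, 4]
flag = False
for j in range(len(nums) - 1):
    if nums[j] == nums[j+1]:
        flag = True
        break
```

Let's trace through this code step by step.

Initialize: nums = [1, 3, 6, 5, 0, 4]
Initialize: flag = False
Entering loop: for j in range(len(nums) - 1):
After iteration 1: j = 0, flag = False
After iteration 2: j = 1, flag = False
After iteration 3: j = 2, flag = False
After iteration 4: j = 3, flag = False
After iteration 5: j = 4, flag = False
Loop ends.

Final answer: False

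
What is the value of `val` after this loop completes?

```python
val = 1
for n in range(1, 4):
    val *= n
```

Let's trace through this code step by step.

Initialize: val = 1
Entering loop: for n in range(1, 4):
After iteration 1: n = 1, val = 1
After iteration 2: n = 2, val = 2
After iteration 3: n = 3, val = 6
Loop ends.

Final answer: 6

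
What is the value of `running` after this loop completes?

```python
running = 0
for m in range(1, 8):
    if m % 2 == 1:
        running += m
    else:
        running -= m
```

Let's trace through this code step by step.

Initialize: running = 0
Entering loop: for m in range(1, 8):
After iteration 1: m = 1, running = 1
After iteration 2: m = 2, running = -1
After iteration 3: m = 3, running = 2
After iteration 4: m = 4, running = -2
After iteration 5: m = 5, running = 3
After iteration 6: m = 6, running = -3
After iteration 7: m = 7, running = 4
Loop ends.

Final answer: 4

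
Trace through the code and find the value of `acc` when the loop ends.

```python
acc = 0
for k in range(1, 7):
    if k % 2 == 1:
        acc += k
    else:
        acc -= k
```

Let's trace through this code step by step.

Initialize: acc = 0
Entering loop: for k in range(1, 7):
After iteration 1: k = 1, acc = 1
After iteration 2: k = 2, acc = -1
After iteration 3: k = 3, acc = 2
After iteration 4: k = 4, acc = -2
After iteration 5: k = 5, acc = 3
After iteration 6: k = 6, acc = -3
Loop ends.

Final answer: -3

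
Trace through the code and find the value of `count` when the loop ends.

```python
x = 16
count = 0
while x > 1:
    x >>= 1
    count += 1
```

Let's trace through this code step by step.

Initialize: x = 16
Initialize: count = 0
Entering loop: while x > 1:
After iteration 1: x = 8, count = 1
After iteration 2: x = 4, count = 2
After iteration 3: x = 2, count = 3
After iteration 4: x = 1, count = 4
Loop ends.

Final answer: 4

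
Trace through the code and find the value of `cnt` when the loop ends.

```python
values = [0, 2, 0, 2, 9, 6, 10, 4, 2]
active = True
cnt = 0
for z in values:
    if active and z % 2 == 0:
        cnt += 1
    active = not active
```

Let's trace through this code step by step.

Initialize: values = [0, 2, 0, 2, 9, 6, 10, 4, 2]
Initialize: active = True
Initialize: cnt = 0
Entering loop: for z in values:
After iteration 1: z = 0, active = False, cnt = 1
After iteration 2: z = 2, active = True, cnt = 1
After iteration 3: z = 0, active = False, cnt = 2
After iteration 4: z = 2, active = True, cnt = 2
After iteration 5: z = 9, active = False, cnt = 2
After iteration 6: z = 6, active = True, cnt = 2
After iteration 7: z = 10, active = False, cnt = 3
After iteration 8: z = 4, active = True, cnt = 3
After iteration 9: z = 2, active = False, cnt = 4
Loop ends.

Final answer: 4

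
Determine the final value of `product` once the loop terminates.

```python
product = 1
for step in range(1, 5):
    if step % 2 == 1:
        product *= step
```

Let's trace through this code step by step.

Initialize: product = 1
Entering loop: for step in range(1, 5):
After iteration 1: step = 1, product = 1
After iteration 2: step = 2, product = 1
After iteration 3: step = 3, product = 3
After iteration 4: step = 4, product = 3
Loop ends.

Final answer: 3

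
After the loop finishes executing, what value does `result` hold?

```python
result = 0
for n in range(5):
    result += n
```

Let's trace through this code step by step.

Initialize: result = 0
Entering loop: for n in range(5):
After iteration 1: n = 0, result = 0
After iteration 2: n = 1, result = 1
After iteration 3: n = 2, result = 3
After iteration 4: n = 3, result = 6
After iteration 5: n = 4, result = 10
Loop ends.

Final answer: 10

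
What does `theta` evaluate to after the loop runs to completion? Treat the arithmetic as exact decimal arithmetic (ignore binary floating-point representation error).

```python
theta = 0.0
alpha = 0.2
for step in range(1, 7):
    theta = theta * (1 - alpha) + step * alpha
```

Let's trace through this code step by step.

Initialize: theta = 0.0
Initialize: alpha = 0.2
Entering loop: for step in range(1, 7):
After iteration 1: step = 1, theta = 0.2
After iteration 2: step = 2, theta = 0.56
After iteration 3: step = 3, theta = 1.048
After iteration 4: step = 4, theta = 1.6384
After iteration 5: step = 5, theta = 2.31072
After iteration 6: step = 6, theta = 3.048576
Loop ends.

Final answer: 3.048576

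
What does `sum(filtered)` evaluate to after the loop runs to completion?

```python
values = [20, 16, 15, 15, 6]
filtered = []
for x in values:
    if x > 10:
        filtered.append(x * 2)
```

Let's trace through this code step by step.

Initialize: values = [20, 16, 15, 15, 6]
Initialize: filtered = []
Entering loop: for x in values:
After iteration 1: x = 20, filtered = [40]
After iteration 2: x = 16, filtered = [40, 32]
After iteration 3: x = 15, filtered = [40, 32, 30]
After iteration 4: x = 15, filtered = [40, 32, 30, 30]
After iteration 5: x = 6, filtered = [40, 32, 30, 30]
Loop ends.
sum(filtered) = 132

Final answer: 132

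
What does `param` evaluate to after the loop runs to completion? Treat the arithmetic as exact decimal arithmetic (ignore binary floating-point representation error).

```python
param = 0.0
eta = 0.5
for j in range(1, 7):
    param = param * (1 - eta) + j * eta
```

Let's trace through this code step by step.

Initialize: param = 0.0
Initialize: eta = 0.5
Entering loop: for j in range(1, 7):
After iteration 1: j = 1, param = 0.5
After iteration 2: j = 2, param = 1.25
After iteration 3: j = 3, param = 2.125
After iteration 4: j = 4, param = 3.0625
After iteration 5: j = 5, param = 4.03125
After iteration 6: j = 6, param = 5.015625
Loop ends.

Final answer: 5.015625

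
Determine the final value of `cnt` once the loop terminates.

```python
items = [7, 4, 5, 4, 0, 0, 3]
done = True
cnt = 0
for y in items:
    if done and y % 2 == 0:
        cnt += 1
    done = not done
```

Let's trace through this code step by step.

Initialize: items = [7, 4, 5, 4, 0, 0, 3]
Initialize: done = True
Initialize: cnt = 0
Entering loop: for y in items:
After iteration 1: y = 7, done = False, cnt = 0
After iteration 2: y = 4, done = True, cnt = 0
After iteration 3: y = 5, done = False, cnt = 0
After iteration 4: y = 4, done = True, cnt = 0
After iteration 5: y = 0, done = False, cnt = 1
After iteration 6: y = 0, done = True, cnt = 1
After iteration 7: y = 3, done = False, cnt = 1
Loop ends.

Final answer: 1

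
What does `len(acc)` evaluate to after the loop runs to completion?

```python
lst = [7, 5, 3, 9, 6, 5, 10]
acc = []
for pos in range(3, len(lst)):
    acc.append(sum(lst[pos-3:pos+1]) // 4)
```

Let's trace through this code step by step.

Initialize: lst = [7, 5, 3, 9, 6, 5, 10]
Initialize: acc = []
Entering loop: for pos in range(3, len(lst)):
After iteration 1: pos = 3, acc = [6]
After iteration 2: pos = 4, acc = [6, 5]
After iteration 3: pos = 5, acc = [6, 5, 5]
After iteration 4: pos = 6, acc = [6, 5, 5, 7]
Loop ends.
len(acc) = 4

Final answer: 4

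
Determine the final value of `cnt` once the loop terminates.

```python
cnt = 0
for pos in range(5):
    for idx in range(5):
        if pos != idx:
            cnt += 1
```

Let's trace through this code step by step.

Initialize: cnt = 0
Entering loop: for pos in range(5):
After iteration 1: pos = 0, cnt = 4
After iteration 2: pos = 1, cnt = 8
After iteration 3: pos = 2, cnt = 12
After iteration 4: pos = 3, cnt = 16
After iteration 5: pos = 4, cnt = 20
Loop ends.

Final answer: 20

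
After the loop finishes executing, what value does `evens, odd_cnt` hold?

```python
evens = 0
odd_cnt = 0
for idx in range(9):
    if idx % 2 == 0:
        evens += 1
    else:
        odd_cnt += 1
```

Let's trace through this code step by step.

Initialize: evens = 0
Initialize: odd_cnt = 0
Entering loop: for idx in range(9):
After iteration 1: idx = 0, evens = 1, odd_cnt = 0
After iteration 2: idx = 1, evens = 1, odd_cnt = 1
After iteration 3: idx = 2, evens = 2, odd_cnt = 1
After iteration 4: idx = 3, evens = 2, odd_cnt = 2
After iteration 5: idx = 4, evens = 3, odd_cnt = 2
After iteration 6: idx = 5, evens = 3, odd_cnt = 3
After iteration 7: idx = 6, evens = 4, odd_cnt = 3
After iteration 8: idx = 7, evens = 4, odd_cnt = 4
After iteration 9: idx = 8, evens = 5, odd_cnt = 4
Loop ends.

Final answer: 5, 4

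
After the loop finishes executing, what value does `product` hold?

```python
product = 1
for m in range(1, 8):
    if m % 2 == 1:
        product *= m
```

Let's trace through this code step by step.

Initialize: product = 1
Entering loop: for m in range(1, 8):
After iteration 1: m = 1, product = 1
After iteration 2: m = 2, product = 1
After iteration 3: m = 3, product = 3
After iteration 4: m = 4, product = 3
After iteration 5: m = 5, product = 15
After iteration 6: m = 6, product = 15
After iteration 7: m = 7, product = 105
Loop ends.

Final answer: 105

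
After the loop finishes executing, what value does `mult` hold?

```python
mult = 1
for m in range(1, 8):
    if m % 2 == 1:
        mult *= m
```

Let's trace through this code step by step.

Initialize: mult = 1
Entering loop: for m in range(1, 8):
After iteration 1: m = 1, mult = 1
After iteration 2: m = 2, mult = 1
After iteration 3: m = 3, mult = 3
After iteration 4: m = 4, mult = 3
After iteration 5: m = 5, mult = 15
After iteration 6: m = 6, mult = 15
After iteration 7: m = 7, mult = 105
Loop ends.

Final answer: 105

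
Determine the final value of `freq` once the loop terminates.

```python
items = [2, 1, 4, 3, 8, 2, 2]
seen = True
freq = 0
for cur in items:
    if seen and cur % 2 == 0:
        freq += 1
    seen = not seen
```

Let's trace through this code step by step.

Initialize: items = [2, 1, 4, 3, 8, 2, 2]
Initialize: seen = True
Initialize: freq = 0
Entering loop: for cur in items:
After iteration 1: cur = 2, seen = False, freq = 1
After iteration 2: cur = 1, seen = True, freq = 1
After iteration 3: cur = 4, seen = False, freq = 2
After iteration 4: cur = 3, seen = True, freq = 2
After iteration 5: cur = 8, seen = False, freq = 3
After iteration 6: cur = 2, seen = True, freq = 3
After iteration 7: cur = 2, seen = False, freq = 4
Loop ends.

Final answer: 4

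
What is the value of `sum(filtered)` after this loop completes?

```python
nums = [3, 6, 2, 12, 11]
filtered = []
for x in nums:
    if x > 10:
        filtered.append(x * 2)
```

Let's trace through this code step by step.

Initialize: nums = [3, 6, 2, 12, 11]
Initialize: filtered = []
Entering loop: for x in nums:
After iteration 1: x = 3, filtered = []
After iteration 2: x = 6, filtered = []
After iteration 3: x = 2, filtered = []
After iteration 4: x = 12, filtered = [24]
After iteration 5: x = 11, filtered = [24, 22]
Loop ends.
sum(filtered) = 46

Final answer: 46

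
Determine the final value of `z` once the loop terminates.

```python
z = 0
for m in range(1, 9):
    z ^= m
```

Let's trace through this code step by step.

Initialize: z = 0
Entering loop: for m in range(1, 9):
After iteration 1: m = 1, z = 1
After iteration 2: m = 2, z = 3
After iteration 3: m = 3, z = 0
After iteration 4: m = 4, z = 4
After iteration 5: m = 5, z = 1
After iteration 6: m = 6, z = 7
After iteration 7: m = 7, z = 0
After iteration 8: m = 8, z = 8
Loop ends.

Final answer: 8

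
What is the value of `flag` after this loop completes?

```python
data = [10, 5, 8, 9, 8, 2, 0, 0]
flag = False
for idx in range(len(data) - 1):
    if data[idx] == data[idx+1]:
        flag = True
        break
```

Let's trace through this code step by step.

Initialize: data = [10, 5, 8, 9, 8, 2, 0, 0]
Initialize: flag = False
Entering loop: for idx in range(len(data) - 1):
After iteration 1: idx = 0, flag = False
After iteration 2: idx = 1, flag = False
After iteration 3: idx = 2, flag = False
After iteration 4: idx = 3, flag = False
After iteration 5: idx = 4, flag = False
After iteration 6: idx = 5, flag = False
After iteration 7: idx = 6, flag = True
Loop ends.

Final answer: True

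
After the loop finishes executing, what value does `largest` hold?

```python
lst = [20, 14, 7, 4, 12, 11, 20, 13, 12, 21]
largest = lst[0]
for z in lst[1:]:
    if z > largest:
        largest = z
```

Let's trace through this code step by step.

Initialize: lst = [20, 14, 7, 4, 12, 11, 20, 13, 12, 21]
Initialize: largest = 20
Entering loop: for z in lst[1:]:
After iteration 1: z = 14, largest = 20
After iteration 2: z = 7, largest = 20
After iteration 3: z = 4, largest = 20
After iteration 4: z = 12, largest = 20
After iteration 5: z = 11, largest = 20
After iteration 6: z = 20, largest = 20
After iteration 7: z = 13, largest = 20
After iteration 8: z = 12, largest = 20
After iteration 9: z = 21, largest = 21
Loop ends.

Final answer: 21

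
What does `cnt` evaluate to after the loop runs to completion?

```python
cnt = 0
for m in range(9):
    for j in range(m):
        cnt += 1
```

Let's trace through this code step by step.

Initialize: cnt = 0
Entering loop: for m in range(9):
After iteration 1: m = 0, cnt = 0
After iteration 2: m = 1, cnt = 1, j = 0
After iteration 3: m = 2, cnt = 3, j = 1
After iteration 4: m = 3, cnt = 6, j = 2
After iteration 5: m = 4, cnt = 10, j = 3
After iteration 6: m = 5, cnt = 15, j = 4
After iteration 7: m = 6, cnt = 21, j = 5
After iteration 8: m = 7, cnt = 28, j = 6
After iteration 9: m = 8, cnt = 36, j = 7
Loop ends.

Final answer: 36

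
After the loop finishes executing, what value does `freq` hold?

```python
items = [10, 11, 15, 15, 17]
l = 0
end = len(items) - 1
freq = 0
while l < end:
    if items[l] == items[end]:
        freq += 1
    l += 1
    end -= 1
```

Let's trace through this code step by step.

Initialize: items = [10, 11, 15, 15, 17]
Initialize: l = 0
Initialize: end = 4
Initialize: freq = 0
Entering loop: while l < end:
After iteration 1: l = 1, end = 3, freq = 0
After iteration 2: l = 2, end = 2, freq = 0
Loop ends.

Final answer: 0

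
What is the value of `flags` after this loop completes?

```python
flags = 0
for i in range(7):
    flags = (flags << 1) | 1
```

Let's trace through this code step by step.

Initialize: flags = 0
Entering loop: for i in range(7):
After iteration 1: i = 0, flags = 1
After iteration 2: i = 1, flags = 3
After iteration 3: i = 2, flags = 7
After iteration 4: i = 3, flags = 15
After iteration 5: i = 4, flags = 31
After iteration 6: i = 5, flags = 63
After iteration 7: i = 6, flags = 127
Loop ends.

Final answer: 127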